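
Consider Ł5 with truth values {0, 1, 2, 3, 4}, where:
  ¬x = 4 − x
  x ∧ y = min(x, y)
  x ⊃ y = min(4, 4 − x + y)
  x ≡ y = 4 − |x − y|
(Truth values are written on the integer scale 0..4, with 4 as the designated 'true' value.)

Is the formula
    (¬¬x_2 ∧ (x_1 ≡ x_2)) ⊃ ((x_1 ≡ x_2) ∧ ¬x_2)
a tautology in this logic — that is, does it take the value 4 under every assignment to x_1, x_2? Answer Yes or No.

No

Counterexample: take x_1 = 1, x_2 = 3.
¬x_2 = ¬3 = 1
¬¬x_2 = ¬1 = 3
x_1 ≡ x_2 = 1 ≡ 3 = 2
¬¬x_2 ∧ (x_1 ≡ x_2) = 3 ∧ 2 = 2
x_1 ≡ x_2 = 1 ≡ 3 = 2
¬x_2 = ¬3 = 1
(x_1 ≡ x_2) ∧ ¬x_2 = 2 ∧ 1 = 1
(¬¬x_2 ∧ (x_1 ≡ x_2)) ⊃ ((x_1 ≡ x_2) ∧ ¬x_2) = 2 ⊃ 1 = 3
This gives 3 ≠ 4.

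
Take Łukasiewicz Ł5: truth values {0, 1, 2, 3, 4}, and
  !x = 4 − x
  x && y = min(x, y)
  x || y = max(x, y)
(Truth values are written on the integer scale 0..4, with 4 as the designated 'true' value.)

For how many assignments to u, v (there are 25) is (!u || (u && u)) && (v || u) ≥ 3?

value 4: 6 assignments (counts)
value 3: 8 assignments (counts)
value 2: 7 assignments
value 1: 3 assignments
value 0: 1 assignment
So 14 of the 25 assignments meet the threshold.

14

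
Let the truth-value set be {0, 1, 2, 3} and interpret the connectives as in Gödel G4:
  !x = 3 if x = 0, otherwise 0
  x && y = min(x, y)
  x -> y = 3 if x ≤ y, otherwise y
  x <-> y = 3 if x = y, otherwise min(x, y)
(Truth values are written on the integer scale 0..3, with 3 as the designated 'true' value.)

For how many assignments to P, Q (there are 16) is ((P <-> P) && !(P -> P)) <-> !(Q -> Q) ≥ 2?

P = 0, Q = 0 ↦ 3  ≥
P = 0, Q = 1 ↦ 3  ≥
P = 0, Q = 2 ↦ 3  ≥
P = 0, Q = 3 ↦ 3  ≥
P = 1, Q = 0 ↦ 3  ≥
P = 1, Q = 1 ↦ 3  ≥
P = 1, Q = 2 ↦ 3  ≥
P = 1, Q = 3 ↦ 3  ≥
P = 2, Q = 0 ↦ 3  ≥
P = 2, Q = 1 ↦ 3  ≥
P = 2, Q = 2 ↦ 3  ≥
P = 2, Q = 3 ↦ 3  ≥
P = 3, Q = 0 ↦ 3  ≥
P = 3, Q = 1 ↦ 3  ≥
P = 3, Q = 2 ↦ 3  ≥
P = 3, Q = 3 ↦ 3  ≥
So 16 of the 16 assignments meet the threshold.

16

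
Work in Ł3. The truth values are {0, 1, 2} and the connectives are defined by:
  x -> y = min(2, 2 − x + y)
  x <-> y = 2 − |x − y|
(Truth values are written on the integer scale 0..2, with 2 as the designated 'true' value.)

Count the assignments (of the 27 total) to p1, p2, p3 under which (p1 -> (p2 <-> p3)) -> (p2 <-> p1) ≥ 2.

value 2: 14 assignments (counts)
value 1: 9 assignments
value 0: 4 assignments
So 14 of the 27 assignments meet the threshold.

14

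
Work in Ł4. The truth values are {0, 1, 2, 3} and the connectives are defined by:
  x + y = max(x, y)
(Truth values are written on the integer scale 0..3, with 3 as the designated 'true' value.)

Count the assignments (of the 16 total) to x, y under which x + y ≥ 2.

12

x = 0, y = 0 ↦ 0  <
x = 0, y = 1 ↦ 1  <
x = 0, y = 2 ↦ 2  ≥
x = 0, y = 3 ↦ 3  ≥
x = 1, y = 0 ↦ 1  <
x = 1, y = 1 ↦ 1  <
x = 1, y = 2 ↦ 2  ≥
x = 1, y = 3 ↦ 3  ≥
x = 2, y = 0 ↦ 2  ≥
x = 2, y = 1 ↦ 2  ≥
x = 2, y = 2 ↦ 2  ≥
x = 2, y = 3 ↦ 3  ≥
x = 3, y = 0 ↦ 3  ≥
x = 3, y = 1 ↦ 3  ≥
x = 3, y = 2 ↦ 3  ≥
x = 3, y = 3 ↦ 3  ≥
So 12 of the 16 assignments meet the threshold.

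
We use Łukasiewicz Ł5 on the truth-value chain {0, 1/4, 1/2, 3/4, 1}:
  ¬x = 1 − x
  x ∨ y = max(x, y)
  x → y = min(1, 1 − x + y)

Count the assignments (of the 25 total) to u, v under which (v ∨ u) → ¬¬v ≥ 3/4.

19

value 1: 15 assignments (counts)
value 3/4: 4 assignments (counts)
value 1/2: 3 assignments
value 1/4: 2 assignments
value 0: 1 assignment
So 19 of the 25 assignments meet the threshold.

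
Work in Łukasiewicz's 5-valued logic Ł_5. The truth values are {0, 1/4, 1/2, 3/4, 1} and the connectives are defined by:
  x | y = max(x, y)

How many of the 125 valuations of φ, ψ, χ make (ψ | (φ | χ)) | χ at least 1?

value 1: 61 assignments (counts)
value 3/4: 37 assignments
value 1/2: 19 assignments
value 1/4: 7 assignments
value 0: 1 assignment
So 61 of the 125 assignments meet the threshold.

61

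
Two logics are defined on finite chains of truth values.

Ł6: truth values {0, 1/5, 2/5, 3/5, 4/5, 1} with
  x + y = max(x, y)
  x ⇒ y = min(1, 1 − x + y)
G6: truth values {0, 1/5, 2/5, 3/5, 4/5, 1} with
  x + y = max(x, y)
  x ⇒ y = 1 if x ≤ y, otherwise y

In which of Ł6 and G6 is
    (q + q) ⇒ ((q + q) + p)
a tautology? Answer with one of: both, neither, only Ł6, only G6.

In Ł6: every assignment gives 1 — tautology.
In G6: every assignment gives 1 — tautology.

both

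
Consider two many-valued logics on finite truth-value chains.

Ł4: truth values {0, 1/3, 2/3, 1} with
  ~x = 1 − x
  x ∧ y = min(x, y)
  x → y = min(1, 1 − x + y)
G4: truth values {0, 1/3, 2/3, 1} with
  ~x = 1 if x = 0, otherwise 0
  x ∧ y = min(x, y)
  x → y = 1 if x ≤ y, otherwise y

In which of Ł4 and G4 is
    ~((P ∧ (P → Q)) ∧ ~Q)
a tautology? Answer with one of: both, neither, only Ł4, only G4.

only G4

In Ł4: at P = 1/3, Q = 0 the value is 2/3 — not a tautology.
In G4: every assignment gives 1 — tautology.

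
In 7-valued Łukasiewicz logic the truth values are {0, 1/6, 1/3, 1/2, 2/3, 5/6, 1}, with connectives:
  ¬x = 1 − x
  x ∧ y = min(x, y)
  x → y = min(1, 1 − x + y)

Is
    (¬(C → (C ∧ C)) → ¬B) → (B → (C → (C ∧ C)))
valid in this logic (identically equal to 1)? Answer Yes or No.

At B = 1/6, C = 1/3, for instance:
C ∧ C = 1/3 ∧ 1/3 = 1/3
C → (C ∧ C) = 1/3 → 1/3 = 1
¬(C → (C ∧ C)) = ¬1 = 0
¬B = ¬1/6 = 5/6
¬(C → (C ∧ C)) → ¬B = 0 → 5/6 = 1
B → (C → (C ∧ C)) = 1/6 → 1 = 1
(¬(C → (C ∧ C)) → ¬B) → (B → (C → (C ∧ C))) = 1 → 1 = 1
and checking the remaining 48 assignments likewise gives ≥ 1 in every case.

Yes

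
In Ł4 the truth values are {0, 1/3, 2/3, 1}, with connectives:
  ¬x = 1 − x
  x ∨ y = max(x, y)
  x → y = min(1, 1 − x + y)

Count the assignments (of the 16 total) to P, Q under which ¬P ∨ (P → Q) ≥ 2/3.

P = 0, Q = 0 ↦ 1  ≥
P = 0, Q = 1/3 ↦ 1  ≥
P = 0, Q = 2/3 ↦ 1  ≥
P = 0, Q = 1 ↦ 1  ≥
P = 1/3, Q = 0 ↦ 2/3  ≥
P = 1/3, Q = 1/3 ↦ 1  ≥
P = 1/3, Q = 2/3 ↦ 1  ≥
P = 1/3, Q = 1 ↦ 1  ≥
P = 2/3, Q = 0 ↦ 1/3  <
P = 2/3, Q = 1/3 ↦ 2/3  ≥
P = 2/3, Q = 2/3 ↦ 1  ≥
P = 2/3, Q = 1 ↦ 1  ≥
P = 1, Q = 0 ↦ 0  <
P = 1, Q = 1/3 ↦ 1/3  <
P = 1, Q = 2/3 ↦ 2/3  ≥
P = 1, Q = 1 ↦ 1  ≥
So 13 of the 16 assignments meet the threshold.

13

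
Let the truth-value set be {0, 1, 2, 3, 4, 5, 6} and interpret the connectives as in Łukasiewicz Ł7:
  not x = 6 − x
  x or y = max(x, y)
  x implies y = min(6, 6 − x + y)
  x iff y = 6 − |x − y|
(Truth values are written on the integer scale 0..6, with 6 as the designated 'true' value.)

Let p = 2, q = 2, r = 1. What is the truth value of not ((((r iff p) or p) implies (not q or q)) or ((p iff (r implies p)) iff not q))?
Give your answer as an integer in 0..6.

r iff p = 1 iff 2 = 5
(r iff p) or p = 5 or 2 = 5
not q = not 2 = 4
not q or q = 4 or 2 = 4
((r iff p) or p) implies (not q or q) = 5 implies 4 = 5
r implies p = 1 implies 2 = 6
p iff (r implies p) = 2 iff 6 = 2
not q = not 2 = 4
(p iff (r implies p)) iff not q = 2 iff 4 = 4
(((r iff p) or p) implies (not q or q)) or ((p iff (r implies p)) iff not q) = 5 or 4 = 5
not ((((r iff p) or p) implies (not q or q)) or ((p iff (r implies p)) iff not q)) = not 5 = 1

1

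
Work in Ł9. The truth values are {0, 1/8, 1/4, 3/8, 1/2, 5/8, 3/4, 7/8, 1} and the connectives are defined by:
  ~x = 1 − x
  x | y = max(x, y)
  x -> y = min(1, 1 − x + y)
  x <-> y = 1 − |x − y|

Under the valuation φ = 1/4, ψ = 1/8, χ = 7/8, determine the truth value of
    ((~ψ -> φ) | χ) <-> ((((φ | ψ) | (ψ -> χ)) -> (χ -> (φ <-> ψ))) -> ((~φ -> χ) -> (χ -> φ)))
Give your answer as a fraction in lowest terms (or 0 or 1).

1/2

~ψ = ~1/8 = 7/8
~ψ -> φ = 7/8 -> 1/4 = 3/8
(~ψ -> φ) | χ = 3/8 | 7/8 = 7/8
φ | ψ = 1/4 | 1/8 = 1/4
ψ -> χ = 1/8 -> 7/8 = 1
(φ | ψ) | (ψ -> χ) = 1/4 | 1 = 1
φ <-> ψ = 1/4 <-> 1/8 = 7/8
χ -> (φ <-> ψ) = 7/8 -> 7/8 = 1
((φ | ψ) | (ψ -> χ)) -> (χ -> (φ <-> ψ)) = 1 -> 1 = 1
~φ = ~1/4 = 3/4
~φ -> χ = 3/4 -> 7/8 = 1
χ -> φ = 7/8 -> 1/4 = 3/8
(~φ -> χ) -> (χ -> φ) = 1 -> 3/8 = 3/8
(((φ | ψ) | (ψ -> χ)) -> (χ -> (φ <-> ψ))) -> ((~φ -> χ) -> (χ -> φ)) = 1 -> 3/8 = 3/8
((~ψ -> φ) | χ) <-> ((((φ | ψ) | (ψ -> χ)) -> (χ -> (φ <-> ψ))) -> ((~φ -> χ) -> (χ -> φ))) = 7/8 <-> 3/8 = 1/2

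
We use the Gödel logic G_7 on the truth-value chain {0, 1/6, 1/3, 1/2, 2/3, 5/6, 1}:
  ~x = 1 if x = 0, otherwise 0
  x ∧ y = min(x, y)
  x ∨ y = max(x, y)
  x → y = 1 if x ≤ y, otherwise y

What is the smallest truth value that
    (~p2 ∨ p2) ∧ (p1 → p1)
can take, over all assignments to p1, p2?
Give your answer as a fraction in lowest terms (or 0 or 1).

Take p1 = 0, p2 = 1/6:
~p2 = ~1/6 = 0
~p2 ∨ p2 = 0 ∨ 1/6 = 1/6
p1 → p1 = 0 → 0 = 1
(~p2 ∨ p2) ∧ (p1 → p1) = 1/6 ∧ 1 = 1/6
No assignment yields a value below 1/6, so this is the minimum.

1/6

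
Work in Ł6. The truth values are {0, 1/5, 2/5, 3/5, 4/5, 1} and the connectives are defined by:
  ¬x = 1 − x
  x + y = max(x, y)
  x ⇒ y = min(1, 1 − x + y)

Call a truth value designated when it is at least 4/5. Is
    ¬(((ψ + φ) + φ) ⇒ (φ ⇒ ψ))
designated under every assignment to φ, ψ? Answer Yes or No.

No

Counterexample: take φ = 0, ψ = 0.
ψ + φ = 0 + 0 = 0
(ψ + φ) + φ = 0 + 0 = 0
φ ⇒ ψ = 0 ⇒ 0 = 1
((ψ + φ) + φ) ⇒ (φ ⇒ ψ) = 0 ⇒ 1 = 1
¬(((ψ + φ) + φ) ⇒ (φ ⇒ ψ)) = ¬1 = 0
This gives 0, which is below 4/5.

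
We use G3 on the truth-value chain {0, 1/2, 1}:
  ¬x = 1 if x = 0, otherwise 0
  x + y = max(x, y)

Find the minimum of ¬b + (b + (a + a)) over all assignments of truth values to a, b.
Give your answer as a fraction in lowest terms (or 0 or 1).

Take a = 0, b = 1/2:
¬b = ¬1/2 = 0
a + a = 0 + 0 = 0
b + (a + a) = 1/2 + 0 = 1/2
¬b + (b + (a + a)) = 0 + 1/2 = 1/2
No assignment yields a value below 1/2, so this is the minimum.

1/2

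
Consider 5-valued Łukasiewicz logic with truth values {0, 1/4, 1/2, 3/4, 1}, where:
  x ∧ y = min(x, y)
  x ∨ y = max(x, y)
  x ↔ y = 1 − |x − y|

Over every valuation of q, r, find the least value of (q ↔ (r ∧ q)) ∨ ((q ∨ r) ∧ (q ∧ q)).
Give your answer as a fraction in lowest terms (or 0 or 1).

Take q = 1/2, r = 0:
r ∧ q = 0 ∧ 1/2 = 0
q ↔ (r ∧ q) = 1/2 ↔ 0 = 1/2
q ∨ r = 1/2 ∨ 0 = 1/2
q ∧ q = 1/2 ∧ 1/2 = 1/2
(q ∨ r) ∧ (q ∧ q) = 1/2 ∧ 1/2 = 1/2
(q ↔ (r ∧ q)) ∨ ((q ∨ r) ∧ (q ∧ q)) = 1/2 ∨ 1/2 = 1/2
No assignment yields a value below 1/2, so this is the minimum.

1/2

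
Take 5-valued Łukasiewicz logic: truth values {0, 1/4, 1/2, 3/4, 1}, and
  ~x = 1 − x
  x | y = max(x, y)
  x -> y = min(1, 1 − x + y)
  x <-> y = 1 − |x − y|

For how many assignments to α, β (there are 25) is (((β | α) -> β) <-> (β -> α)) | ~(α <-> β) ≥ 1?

7

value 1: 7 assignments (counts)
value 3/4: 12 assignments
value 1/2: 6 assignments
So 7 of the 25 assignments meet the threshold.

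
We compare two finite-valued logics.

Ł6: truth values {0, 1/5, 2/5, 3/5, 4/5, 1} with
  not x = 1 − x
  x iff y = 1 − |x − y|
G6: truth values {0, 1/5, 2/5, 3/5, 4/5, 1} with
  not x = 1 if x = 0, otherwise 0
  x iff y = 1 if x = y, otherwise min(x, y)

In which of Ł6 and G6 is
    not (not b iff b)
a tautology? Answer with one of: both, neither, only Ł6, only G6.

In Ł6: at b = 1/5 the value is 3/5 — not a tautology.
In G6: every assignment gives 1 — tautology.

only G6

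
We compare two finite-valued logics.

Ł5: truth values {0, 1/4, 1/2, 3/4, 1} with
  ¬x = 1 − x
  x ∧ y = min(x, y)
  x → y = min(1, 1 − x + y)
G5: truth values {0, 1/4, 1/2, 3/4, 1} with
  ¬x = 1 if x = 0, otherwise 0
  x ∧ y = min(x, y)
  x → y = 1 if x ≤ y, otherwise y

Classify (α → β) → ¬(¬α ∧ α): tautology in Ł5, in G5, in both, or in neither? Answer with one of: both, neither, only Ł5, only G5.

In Ł5: at α = 1/4, β = 1/4 the value is 3/4 — not a tautology.
In G5: every assignment gives 1 — tautology.

only G5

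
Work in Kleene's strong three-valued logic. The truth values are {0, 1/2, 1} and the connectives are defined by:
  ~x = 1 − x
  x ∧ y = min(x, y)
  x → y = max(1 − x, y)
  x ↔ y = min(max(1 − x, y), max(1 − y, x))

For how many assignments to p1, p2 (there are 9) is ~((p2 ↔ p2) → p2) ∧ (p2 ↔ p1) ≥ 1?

1

p1 = 0, p2 = 0 ↦ 1  ≥
p1 = 0, p2 = 1/2 ↦ 1/2  <
p1 = 0, p2 = 1 ↦ 0  <
p1 = 1/2, p2 = 0 ↦ 1/2  <
p1 = 1/2, p2 = 1/2 ↦ 1/2  <
p1 = 1/2, p2 = 1 ↦ 0  <
p1 = 1, p2 = 0 ↦ 0  <
p1 = 1, p2 = 1/2 ↦ 1/2  <
p1 = 1, p2 = 1 ↦ 0  <
So 1 of the 9 assignments meets the threshold.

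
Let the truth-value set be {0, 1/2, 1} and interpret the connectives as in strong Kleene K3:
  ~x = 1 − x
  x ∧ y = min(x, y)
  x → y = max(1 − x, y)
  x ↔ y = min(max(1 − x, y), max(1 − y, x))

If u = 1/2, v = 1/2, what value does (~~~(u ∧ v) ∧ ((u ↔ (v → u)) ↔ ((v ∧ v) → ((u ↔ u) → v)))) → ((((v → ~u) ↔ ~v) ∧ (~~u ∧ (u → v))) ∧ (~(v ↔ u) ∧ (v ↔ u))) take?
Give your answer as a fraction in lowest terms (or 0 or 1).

1/2

u ∧ v = 1/2 ∧ 1/2 = 1/2
~(u ∧ v) = ~1/2 = 1/2
~~(u ∧ v) = ~1/2 = 1/2
~~~(u ∧ v) = ~1/2 = 1/2
v → u = 1/2 → 1/2 = 1/2
u ↔ (v → u) = 1/2 ↔ 1/2 = 1/2
v ∧ v = 1/2 ∧ 1/2 = 1/2
u ↔ u = 1/2 ↔ 1/2 = 1/2
(u ↔ u) → v = 1/2 → 1/2 = 1/2
(v ∧ v) → ((u ↔ u) → v) = 1/2 → 1/2 = 1/2
(u ↔ (v → u)) ↔ ((v ∧ v) → ((u ↔ u) → v)) = 1/2 ↔ 1/2 = 1/2
~~~(u ∧ v) ∧ ((u ↔ (v → u)) ↔ ((v ∧ v) → ((u ↔ u) → v))) = 1/2 ∧ 1/2 = 1/2
~u = ~1/2 = 1/2
v → ~u = 1/2 → 1/2 = 1/2
~v = ~1/2 = 1/2
(v → ~u) ↔ ~v = 1/2 ↔ 1/2 = 1/2
~u = ~1/2 = 1/2
~~u = ~1/2 = 1/2
u → v = 1/2 → 1/2 = 1/2
~~u ∧ (u → v) = 1/2 ∧ 1/2 = 1/2
((v → ~u) ↔ ~v) ∧ (~~u ∧ (u → v)) = 1/2 ∧ 1/2 = 1/2
v ↔ u = 1/2 ↔ 1/2 = 1/2
~(v ↔ u) = ~1/2 = 1/2
v ↔ u = 1/2 ↔ 1/2 = 1/2
~(v ↔ u) ∧ (v ↔ u) = 1/2 ∧ 1/2 = 1/2
(((v → ~u) ↔ ~v) ∧ (~~u ∧ (u → v))) ∧ (~(v ↔ u) ∧ (v ↔ u)) = 1/2 ∧ 1/2 = 1/2
(~~~(u ∧ v) ∧ ((u ↔ (v → u)) ↔ ((v ∧ v) → ((u ↔ u) → v)))) → ((((v → ~u) ↔ ~v) ∧ (~~u ∧ (u → v))) ∧ (~(v ↔ u) ∧ (v ↔ u))) = 1/2 → 1/2 = 1/2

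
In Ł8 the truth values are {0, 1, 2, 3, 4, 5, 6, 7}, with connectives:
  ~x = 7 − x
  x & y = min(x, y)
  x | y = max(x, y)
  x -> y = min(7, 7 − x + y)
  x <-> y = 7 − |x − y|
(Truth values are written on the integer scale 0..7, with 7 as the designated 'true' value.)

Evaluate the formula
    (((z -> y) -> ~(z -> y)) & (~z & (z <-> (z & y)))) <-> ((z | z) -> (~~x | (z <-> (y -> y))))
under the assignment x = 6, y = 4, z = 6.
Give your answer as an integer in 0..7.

1

z -> y = 6 -> 4 = 5
z -> y = 6 -> 4 = 5
~(z -> y) = ~5 = 2
(z -> y) -> ~(z -> y) = 5 -> 2 = 4
~z = ~6 = 1
z & y = 6 & 4 = 4
z <-> (z & y) = 6 <-> 4 = 5
~z & (z <-> (z & y)) = 1 & 5 = 1
((z -> y) -> ~(z -> y)) & (~z & (z <-> (z & y))) = 4 & 1 = 1
z | z = 6 | 6 = 6
~x = ~6 = 1
~~x = ~1 = 6
y -> y = 4 -> 4 = 7
z <-> (y -> y) = 6 <-> 7 = 6
~~x | (z <-> (y -> y)) = 6 | 6 = 6
(z | z) -> (~~x | (z <-> (y -> y))) = 6 -> 6 = 7
(((z -> y) -> ~(z -> y)) & (~z & (z <-> (z & y)))) <-> ((z | z) -> (~~x | (z <-> (y -> y)))) = 1 <-> 7 = 1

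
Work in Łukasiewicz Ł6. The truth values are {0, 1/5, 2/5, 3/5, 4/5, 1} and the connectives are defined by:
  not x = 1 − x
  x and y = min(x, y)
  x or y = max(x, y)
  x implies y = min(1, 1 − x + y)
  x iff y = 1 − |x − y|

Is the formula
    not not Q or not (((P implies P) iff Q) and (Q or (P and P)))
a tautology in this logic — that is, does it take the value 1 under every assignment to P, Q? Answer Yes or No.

No

Counterexample: take P = 0, Q = 1/5.
not Q = not 1/5 = 4/5
not not Q = not 4/5 = 1/5
P implies P = 0 implies 0 = 1
(P implies P) iff Q = 1 iff 1/5 = 1/5
P and P = 0 and 0 = 0
Q or (P and P) = 1/5 or 0 = 1/5
((P implies P) iff Q) and (Q or (P and P)) = 1/5 and 1/5 = 1/5
not (((P implies P) iff Q) and (Q or (P and P))) = not 1/5 = 4/5
not not Q or not (((P implies P) iff Q) and (Q or (P and P))) = 1/5 or 4/5 = 4/5
This gives 4/5 ≠ 1.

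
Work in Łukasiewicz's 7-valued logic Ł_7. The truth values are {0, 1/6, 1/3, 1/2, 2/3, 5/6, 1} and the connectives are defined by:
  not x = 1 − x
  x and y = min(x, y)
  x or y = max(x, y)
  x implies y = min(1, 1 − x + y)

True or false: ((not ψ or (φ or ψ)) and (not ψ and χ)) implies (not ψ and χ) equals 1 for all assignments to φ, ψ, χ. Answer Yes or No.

At φ = 1/3, ψ = 0, χ = 1/2, for instance:
not ψ = not 0 = 1
φ or ψ = 1/3 or 0 = 1/3
not ψ or (φ or ψ) = 1 or 1/3 = 1
not ψ = not 0 = 1
not ψ and χ = 1 and 1/2 = 1/2
(not ψ or (φ or ψ)) and (not ψ and χ) = 1 and 1/2 = 1/2
((not ψ or (φ or ψ)) and (not ψ and χ)) implies (not ψ and χ) = 1/2 implies 1/2 = 1
and checking the remaining 342 assignments likewise gives ≥ 1 in every case.

Yes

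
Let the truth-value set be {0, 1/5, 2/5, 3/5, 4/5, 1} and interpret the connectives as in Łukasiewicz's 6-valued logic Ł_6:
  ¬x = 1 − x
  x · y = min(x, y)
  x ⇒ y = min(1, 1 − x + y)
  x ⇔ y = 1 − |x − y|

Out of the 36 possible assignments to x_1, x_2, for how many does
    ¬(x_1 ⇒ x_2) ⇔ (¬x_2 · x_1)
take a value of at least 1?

20

value 1: 20 assignments (counts)
value 4/5: 12 assignments
value 3/5: 4 assignments
So 20 of the 36 assignments meet the threshold.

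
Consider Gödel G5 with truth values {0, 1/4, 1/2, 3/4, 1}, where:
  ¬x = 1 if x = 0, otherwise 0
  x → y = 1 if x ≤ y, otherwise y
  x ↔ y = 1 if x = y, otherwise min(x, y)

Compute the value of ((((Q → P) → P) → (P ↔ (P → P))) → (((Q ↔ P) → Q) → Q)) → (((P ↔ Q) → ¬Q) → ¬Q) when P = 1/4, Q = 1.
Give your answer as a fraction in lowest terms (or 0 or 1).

1

Q → P = 1 → 1/4 = 1/4
(Q → P) → P = 1/4 → 1/4 = 1
P → P = 1/4 → 1/4 = 1
P ↔ (P → P) = 1/4 ↔ 1 = 1/4
((Q → P) → P) → (P ↔ (P → P)) = 1 → 1/4 = 1/4
Q ↔ P = 1 ↔ 1/4 = 1/4
(Q ↔ P) → Q = 1/4 → 1 = 1
((Q ↔ P) → Q) → Q = 1 → 1 = 1
(((Q → P) → P) → (P ↔ (P → P))) → (((Q ↔ P) → Q) → Q) = 1/4 → 1 = 1
P ↔ Q = 1/4 ↔ 1 = 1/4
¬Q = ¬1 = 0
(P ↔ Q) → ¬Q = 1/4 → 0 = 0
¬Q = ¬1 = 0
((P ↔ Q) → ¬Q) → ¬Q = 0 → 0 = 1
((((Q → P) → P) → (P ↔ (P → P))) → (((Q ↔ P) → Q) → Q)) → (((P ↔ Q) → ¬Q) → ¬Q) = 1 → 1 = 1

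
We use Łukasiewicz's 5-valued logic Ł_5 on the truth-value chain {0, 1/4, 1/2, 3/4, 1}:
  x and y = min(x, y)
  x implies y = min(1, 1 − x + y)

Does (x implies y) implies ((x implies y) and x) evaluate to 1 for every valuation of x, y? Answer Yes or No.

No

Counterexample: take x = 0, y = 0.
x implies y = 0 implies 0 = 1
(x implies y) and x = 1 and 0 = 0
(x implies y) implies ((x implies y) and x) = 1 implies 0 = 0
This gives 0 ≠ 1.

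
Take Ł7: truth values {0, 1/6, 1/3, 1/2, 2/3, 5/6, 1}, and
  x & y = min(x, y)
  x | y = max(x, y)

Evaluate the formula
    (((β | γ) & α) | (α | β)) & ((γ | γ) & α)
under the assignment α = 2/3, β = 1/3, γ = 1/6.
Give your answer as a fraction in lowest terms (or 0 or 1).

1/6

β | γ = 1/3 | 1/6 = 1/3
(β | γ) & α = 1/3 & 2/3 = 1/3
α | β = 2/3 | 1/3 = 2/3
((β | γ) & α) | (α | β) = 1/3 | 2/3 = 2/3
γ | γ = 1/6 | 1/6 = 1/6
(γ | γ) & α = 1/6 & 2/3 = 1/6
(((β | γ) & α) | (α | β)) & ((γ | γ) & α) = 2/3 & 1/6 = 1/6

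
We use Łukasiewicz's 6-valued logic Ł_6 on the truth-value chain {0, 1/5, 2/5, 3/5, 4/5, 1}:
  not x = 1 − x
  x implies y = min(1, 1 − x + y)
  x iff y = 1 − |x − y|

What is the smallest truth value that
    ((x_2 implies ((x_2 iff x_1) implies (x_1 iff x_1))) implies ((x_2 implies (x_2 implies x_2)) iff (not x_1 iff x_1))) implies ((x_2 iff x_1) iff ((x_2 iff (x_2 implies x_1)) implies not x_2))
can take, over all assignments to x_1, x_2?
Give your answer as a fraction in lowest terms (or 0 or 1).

3/5

Take x_1 = 3/5, x_2 = 0:
x_2 iff x_1 = 0 iff 3/5 = 2/5
x_1 iff x_1 = 3/5 iff 3/5 = 1
(x_2 iff x_1) implies (x_1 iff x_1) = 2/5 implies 1 = 1
x_2 implies ((x_2 iff x_1) implies (x_1 iff x_1)) = 0 implies 1 = 1
x_2 implies x_2 = 0 implies 0 = 1
x_2 implies (x_2 implies x_2) = 0 implies 1 = 1
not x_1 = not 3/5 = 2/5
not x_1 iff x_1 = 2/5 iff 3/5 = 4/5
(x_2 implies (x_2 implies x_2)) iff (not x_1 iff x_1) = 1 iff 4/5 = 4/5
(x_2 implies ((x_2 iff x_1) implies (x_1 iff x_1))) implies ((x_2 implies (x_2 implies x_2)) iff (not x_1 iff x_1)) = 1 implies 4/5 = 4/5
x_2 iff x_1 = 0 iff 3/5 = 2/5
x_2 implies x_1 = 0 implies 3/5 = 1
x_2 iff (x_2 implies x_1) = 0 iff 1 = 0
not x_2 = not 0 = 1
(x_2 iff (x_2 implies x_1)) implies not x_2 = 0 implies 1 = 1
(x_2 iff x_1) iff ((x_2 iff (x_2 implies x_1)) implies not x_2) = 2/5 iff 1 = 2/5
((x_2 implies ((x_2 iff x_1) implies (x_1 iff x_1))) implies ((x_2 implies (x_2 implies x_2)) iff (not x_1 iff x_1))) implies ((x_2 iff x_1) iff ((x_2 iff (x_2 implies x_1)) implies not x_2)) = 4/5 implies 2/5 = 3/5
No assignment yields a value below 3/5, so this is the minimum.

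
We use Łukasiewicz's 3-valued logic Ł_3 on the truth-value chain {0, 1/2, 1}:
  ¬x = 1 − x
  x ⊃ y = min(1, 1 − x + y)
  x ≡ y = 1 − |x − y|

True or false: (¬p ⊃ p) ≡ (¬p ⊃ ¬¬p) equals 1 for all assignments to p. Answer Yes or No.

p = 0 ↦ 1
p = 1/2 ↦ 1
p = 1 ↦ 1
Every assignment gives a value ≥ 1.

Yes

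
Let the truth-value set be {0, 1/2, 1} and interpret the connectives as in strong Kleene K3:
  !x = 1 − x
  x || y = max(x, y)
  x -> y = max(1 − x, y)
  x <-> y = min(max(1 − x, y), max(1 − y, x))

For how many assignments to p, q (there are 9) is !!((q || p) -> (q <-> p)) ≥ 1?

p = 0, q = 0 ↦ 1  ≥
p = 0, q = 1/2 ↦ 1/2  <
p = 0, q = 1 ↦ 0  <
p = 1/2, q = 0 ↦ 1/2  <
p = 1/2, q = 1/2 ↦ 1/2  <
p = 1/2, q = 1 ↦ 1/2  <
p = 1, q = 0 ↦ 0  <
p = 1, q = 1/2 ↦ 1/2  <
p = 1, q = 1 ↦ 1  ≥
So 2 of the 9 assignments meet the threshold.

2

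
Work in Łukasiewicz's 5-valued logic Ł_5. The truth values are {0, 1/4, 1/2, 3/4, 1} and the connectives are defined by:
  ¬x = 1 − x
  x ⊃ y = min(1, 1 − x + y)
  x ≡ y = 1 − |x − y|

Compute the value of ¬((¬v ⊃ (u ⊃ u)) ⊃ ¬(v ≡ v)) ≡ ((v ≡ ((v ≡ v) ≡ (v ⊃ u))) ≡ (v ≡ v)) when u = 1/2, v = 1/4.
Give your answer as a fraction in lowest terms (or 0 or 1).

1/4

¬v = ¬1/4 = 3/4
u ⊃ u = 1/2 ⊃ 1/2 = 1
¬v ⊃ (u ⊃ u) = 3/4 ⊃ 1 = 1
v ≡ v = 1/4 ≡ 1/4 = 1
¬(v ≡ v) = ¬1 = 0
(¬v ⊃ (u ⊃ u)) ⊃ ¬(v ≡ v) = 1 ⊃ 0 = 0
¬((¬v ⊃ (u ⊃ u)) ⊃ ¬(v ≡ v)) = ¬0 = 1
v ≡ v = 1/4 ≡ 1/4 = 1
v ⊃ u = 1/4 ⊃ 1/2 = 1
(v ≡ v) ≡ (v ⊃ u) = 1 ≡ 1 = 1
v ≡ ((v ≡ v) ≡ (v ⊃ u)) = 1/4 ≡ 1 = 1/4
v ≡ v = 1/4 ≡ 1/4 = 1
(v ≡ ((v ≡ v) ≡ (v ⊃ u))) ≡ (v ≡ v) = 1/4 ≡ 1 = 1/4
¬((¬v ⊃ (u ⊃ u)) ⊃ ¬(v ≡ v)) ≡ ((v ≡ ((v ≡ v) ≡ (v ⊃ u))) ≡ (v ≡ v)) = 1 ≡ 1/4 = 1/4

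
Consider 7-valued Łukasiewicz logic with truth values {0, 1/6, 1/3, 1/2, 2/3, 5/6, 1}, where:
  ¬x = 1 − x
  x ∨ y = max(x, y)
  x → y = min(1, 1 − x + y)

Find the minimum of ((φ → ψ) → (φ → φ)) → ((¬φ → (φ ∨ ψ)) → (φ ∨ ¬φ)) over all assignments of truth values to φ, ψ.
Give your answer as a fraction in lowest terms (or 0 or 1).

1/2

Take φ = 1/2, ψ = 0:
φ → ψ = 1/2 → 0 = 1/2
φ → φ = 1/2 → 1/2 = 1
(φ → ψ) → (φ → φ) = 1/2 → 1 = 1
¬φ = ¬1/2 = 1/2
φ ∨ ψ = 1/2 ∨ 0 = 1/2
¬φ → (φ ∨ ψ) = 1/2 → 1/2 = 1
¬φ = ¬1/2 = 1/2
φ ∨ ¬φ = 1/2 ∨ 1/2 = 1/2
(¬φ → (φ ∨ ψ)) → (φ ∨ ¬φ) = 1 → 1/2 = 1/2
((φ → ψ) → (φ → φ)) → ((¬φ → (φ ∨ ψ)) → (φ ∨ ¬φ)) = 1 → 1/2 = 1/2
No assignment yields a value below 1/2, so this is the minimum.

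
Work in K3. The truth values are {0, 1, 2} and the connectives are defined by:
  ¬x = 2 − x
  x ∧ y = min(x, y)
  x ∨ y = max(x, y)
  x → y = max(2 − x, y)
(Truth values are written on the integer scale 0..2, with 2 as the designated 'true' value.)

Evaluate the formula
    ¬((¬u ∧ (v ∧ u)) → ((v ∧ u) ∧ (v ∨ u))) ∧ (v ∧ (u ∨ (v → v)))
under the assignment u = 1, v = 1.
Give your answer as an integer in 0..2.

1

¬u = ¬1 = 1
v ∧ u = 1 ∧ 1 = 1
¬u ∧ (v ∧ u) = 1 ∧ 1 = 1
v ∧ u = 1 ∧ 1 = 1
v ∨ u = 1 ∨ 1 = 1
(v ∧ u) ∧ (v ∨ u) = 1 ∧ 1 = 1
(¬u ∧ (v ∧ u)) → ((v ∧ u) ∧ (v ∨ u)) = 1 → 1 = 1
¬((¬u ∧ (v ∧ u)) → ((v ∧ u) ∧ (v ∨ u))) = ¬1 = 1
v → v = 1 → 1 = 1
u ∨ (v → v) = 1 ∨ 1 = 1
v ∧ (u ∨ (v → v)) = 1 ∧ 1 = 1
¬((¬u ∧ (v ∧ u)) → ((v ∧ u) ∧ (v ∨ u))) ∧ (v ∧ (u ∨ (v → v))) = 1 ∧ 1 = 1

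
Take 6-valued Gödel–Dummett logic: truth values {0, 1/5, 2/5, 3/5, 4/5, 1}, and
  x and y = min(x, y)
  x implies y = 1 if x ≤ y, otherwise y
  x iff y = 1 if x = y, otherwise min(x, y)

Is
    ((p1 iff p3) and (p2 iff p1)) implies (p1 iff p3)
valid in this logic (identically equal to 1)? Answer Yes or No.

At p1 = 2/5, p2 = 1, p3 = 3/5, for instance:
p1 iff p3 = 2/5 iff 3/5 = 2/5
p2 iff p1 = 1 iff 2/5 = 2/5
(p1 iff p3) and (p2 iff p1) = 2/5 and 2/5 = 2/5
((p1 iff p3) and (p2 iff p1)) implies (p1 iff p3) = 2/5 implies 2/5 = 1
and checking the remaining 215 assignments likewise gives ≥ 1 in every case.

Yes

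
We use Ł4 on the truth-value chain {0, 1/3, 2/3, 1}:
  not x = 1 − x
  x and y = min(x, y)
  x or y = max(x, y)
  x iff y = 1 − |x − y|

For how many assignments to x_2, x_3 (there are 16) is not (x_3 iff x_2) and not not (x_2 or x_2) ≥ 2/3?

3

x_2 = 0, x_3 = 0 ↦ 0  <
x_2 = 0, x_3 = 1/3 ↦ 0  <
x_2 = 0, x_3 = 2/3 ↦ 0  <
x_2 = 0, x_3 = 1 ↦ 0  <
x_2 = 1/3, x_3 = 0 ↦ 1/3  <
x_2 = 1/3, x_3 = 1/3 ↦ 0  <
x_2 = 1/3, x_3 = 2/3 ↦ 1/3  <
x_2 = 1/3, x_3 = 1 ↦ 1/3  <
x_2 = 2/3, x_3 = 0 ↦ 2/3  ≥
x_2 = 2/3, x_3 = 1/3 ↦ 1/3  <
x_2 = 2/3, x_3 = 2/3 ↦ 0  <
x_2 = 2/3, x_3 = 1 ↦ 1/3  <
x_2 = 1, x_3 = 0 ↦ 1  ≥
x_2 = 1, x_3 = 1/3 ↦ 2/3  ≥
x_2 = 1, x_3 = 2/3 ↦ 1/3  <
x_2 = 1, x_3 = 1 ↦ 0  <
So 3 of the 16 assignments meet the threshold.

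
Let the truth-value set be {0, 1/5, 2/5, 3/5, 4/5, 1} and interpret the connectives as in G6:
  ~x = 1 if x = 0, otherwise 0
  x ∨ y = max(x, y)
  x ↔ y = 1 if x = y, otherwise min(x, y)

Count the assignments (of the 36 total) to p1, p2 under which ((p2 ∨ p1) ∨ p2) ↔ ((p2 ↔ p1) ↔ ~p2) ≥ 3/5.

3

value 1: 1 assignment (counts)
value 4/5: 1 assignment (counts)
value 3/5: 1 assignment (counts)
value 2/5: 1 assignment
value 1/5: 1 assignment
value 0: 31 assignments
So 3 of the 36 assignments meet the threshold.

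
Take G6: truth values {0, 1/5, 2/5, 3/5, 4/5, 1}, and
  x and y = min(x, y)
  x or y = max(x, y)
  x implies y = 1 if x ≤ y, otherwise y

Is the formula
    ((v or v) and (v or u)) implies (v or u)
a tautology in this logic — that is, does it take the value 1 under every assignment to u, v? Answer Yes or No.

At u = 1/5, v = 3/5, for instance:
v or v = 3/5 or 3/5 = 3/5
v or u = 3/5 or 1/5 = 3/5
(v or v) and (v or u) = 3/5 and 3/5 = 3/5
((v or v) and (v or u)) implies (v or u) = 3/5 implies 3/5 = 1
and checking the remaining 35 assignments likewise gives ≥ 1 in every case.

Yes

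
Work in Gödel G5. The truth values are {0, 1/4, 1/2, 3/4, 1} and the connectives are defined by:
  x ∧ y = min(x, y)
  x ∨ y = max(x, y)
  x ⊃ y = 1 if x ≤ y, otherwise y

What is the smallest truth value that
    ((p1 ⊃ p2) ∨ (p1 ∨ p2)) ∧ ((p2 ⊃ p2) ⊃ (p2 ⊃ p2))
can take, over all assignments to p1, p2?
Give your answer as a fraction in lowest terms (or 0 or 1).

Take p1 = 1/4, p2 = 0:
p1 ⊃ p2 = 1/4 ⊃ 0 = 0
p1 ∨ p2 = 1/4 ∨ 0 = 1/4
(p1 ⊃ p2) ∨ (p1 ∨ p2) = 0 ∨ 1/4 = 1/4
p2 ⊃ p2 = 0 ⊃ 0 = 1
p2 ⊃ p2 = 0 ⊃ 0 = 1
(p2 ⊃ p2) ⊃ (p2 ⊃ p2) = 1 ⊃ 1 = 1
((p1 ⊃ p2) ∨ (p1 ∨ p2)) ∧ ((p2 ⊃ p2) ⊃ (p2 ⊃ p2)) = 1/4 ∧ 1 = 1/4
No assignment yields a value below 1/4, so this is the minimum.

1/4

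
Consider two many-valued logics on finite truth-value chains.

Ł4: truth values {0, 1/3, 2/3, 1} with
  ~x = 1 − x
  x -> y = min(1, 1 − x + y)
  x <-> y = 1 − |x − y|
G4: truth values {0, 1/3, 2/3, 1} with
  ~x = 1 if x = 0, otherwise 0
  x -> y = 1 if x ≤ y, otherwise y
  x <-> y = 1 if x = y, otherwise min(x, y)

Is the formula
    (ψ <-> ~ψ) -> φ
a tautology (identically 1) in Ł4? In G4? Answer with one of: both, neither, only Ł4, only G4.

In Ł4: at φ = 0, ψ = 1/3 the value is 1/3 — not a tautology.
In G4: every assignment gives 1 — tautology.

only G4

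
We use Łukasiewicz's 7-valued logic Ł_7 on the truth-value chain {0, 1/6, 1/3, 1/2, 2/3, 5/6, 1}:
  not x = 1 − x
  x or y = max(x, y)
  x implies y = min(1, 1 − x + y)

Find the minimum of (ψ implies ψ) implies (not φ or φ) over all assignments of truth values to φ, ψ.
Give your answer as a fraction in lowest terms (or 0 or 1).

1/2

Take φ = 1/2, ψ = 0:
ψ implies ψ = 0 implies 0 = 1
not φ = not 1/2 = 1/2
not φ or φ = 1/2 or 1/2 = 1/2
(ψ implies ψ) implies (not φ or φ) = 1 implies 1/2 = 1/2
No assignment yields a value below 1/2, so this is the minimum.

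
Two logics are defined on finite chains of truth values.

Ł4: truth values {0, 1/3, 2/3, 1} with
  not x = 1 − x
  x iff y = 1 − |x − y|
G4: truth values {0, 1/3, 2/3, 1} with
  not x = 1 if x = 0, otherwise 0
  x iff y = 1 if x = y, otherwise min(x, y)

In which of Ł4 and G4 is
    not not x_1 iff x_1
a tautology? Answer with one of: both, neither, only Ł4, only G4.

only Ł4

In Ł4: every assignment gives 1 — tautology.
In G4: at x_1 = 1/3 the value is 1/3 — not a tautology.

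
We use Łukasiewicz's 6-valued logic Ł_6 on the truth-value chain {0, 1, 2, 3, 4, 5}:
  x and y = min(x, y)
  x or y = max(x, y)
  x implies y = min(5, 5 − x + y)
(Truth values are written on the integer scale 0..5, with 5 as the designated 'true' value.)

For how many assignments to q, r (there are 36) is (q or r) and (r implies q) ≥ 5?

6

value 5: 6 assignments (counts)
value 4: 7 assignments
value 3: 8 assignments
value 2: 8 assignments
value 1: 5 assignments
value 0: 2 assignments
So 6 of the 36 assignments meet the threshold.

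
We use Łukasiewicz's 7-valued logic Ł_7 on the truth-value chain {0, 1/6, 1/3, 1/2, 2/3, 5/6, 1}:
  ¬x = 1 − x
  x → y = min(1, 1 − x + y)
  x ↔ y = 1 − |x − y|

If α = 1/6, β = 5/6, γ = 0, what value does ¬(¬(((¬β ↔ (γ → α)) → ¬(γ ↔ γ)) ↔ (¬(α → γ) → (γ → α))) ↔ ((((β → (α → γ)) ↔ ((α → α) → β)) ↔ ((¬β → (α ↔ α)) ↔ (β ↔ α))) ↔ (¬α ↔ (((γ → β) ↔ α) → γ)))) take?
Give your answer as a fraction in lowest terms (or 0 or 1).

¬β = ¬5/6 = 1/6
γ → α = 0 → 1/6 = 1
¬β ↔ (γ → α) = 1/6 ↔ 1 = 1/6
γ ↔ γ = 0 ↔ 0 = 1
¬(γ ↔ γ) = ¬1 = 0
(¬β ↔ (γ → α)) → ¬(γ ↔ γ) = 1/6 → 0 = 5/6
α → γ = 1/6 → 0 = 5/6
¬(α → γ) = ¬5/6 = 1/6
γ → α = 0 → 1/6 = 1
¬(α → γ) → (γ → α) = 1/6 → 1 = 1
((¬β ↔ (γ → α)) → ¬(γ ↔ γ)) ↔ (¬(α → γ) → (γ → α)) = 5/6 ↔ 1 = 5/6
¬(((¬β ↔ (γ → α)) → ¬(γ ↔ γ)) ↔ (¬(α → γ) → (γ → α))) = ¬5/6 = 1/6
α → γ = 1/6 → 0 = 5/6
β → (α → γ) = 5/6 → 5/6 = 1
α → α = 1/6 → 1/6 = 1
(α → α) → β = 1 → 5/6 = 5/6
(β → (α → γ)) ↔ ((α → α) → β) = 1 ↔ 5/6 = 5/6
¬β = ¬5/6 = 1/6
α ↔ α = 1/6 ↔ 1/6 = 1
¬β → (α ↔ α) = 1/6 → 1 = 1
β ↔ α = 5/6 ↔ 1/6 = 1/3
(¬β → (α ↔ α)) ↔ (β ↔ α) = 1 ↔ 1/3 = 1/3
((β → (α → γ)) ↔ ((α → α) → β)) ↔ ((¬β → (α ↔ α)) ↔ (β ↔ α)) = 5/6 ↔ 1/3 = 1/2
¬α = ¬1/6 = 5/6
γ → β = 0 → 5/6 = 1
(γ → β) ↔ α = 1 ↔ 1/6 = 1/6
((γ → β) ↔ α) → γ = 1/6 → 0 = 5/6
¬α ↔ (((γ → β) ↔ α) → γ) = 5/6 ↔ 5/6 = 1
(((β → (α → γ)) ↔ ((α → α) → β)) ↔ ((¬β → (α ↔ α)) ↔ (β ↔ α))) ↔ (¬α ↔ (((γ → β) ↔ α) → γ)) = 1/2 ↔ 1 = 1/2
¬(((¬β ↔ (γ → α)) → ¬(γ ↔ γ)) ↔ (¬(α → γ) → (γ → α))) ↔ ((((β → (α → γ)) ↔ ((α → α) → β)) ↔ ((¬β → (α ↔ α)) ↔ (β ↔ α))) ↔ (¬α ↔ (((γ → β) ↔ α) → γ))) = 1/6 ↔ 1/2 = 2/3
¬(¬(((¬β ↔ (γ → α)) → ¬(γ ↔ γ)) ↔ (¬(α → γ) → (γ → α))) ↔ ((((β → (α → γ)) ↔ ((α → α) → β)) ↔ ((¬β → (α ↔ α)) ↔ (β ↔ α))) ↔ (¬α ↔ (((γ → β) ↔ α) → γ)))) = ¬2/3 = 1/3

1/3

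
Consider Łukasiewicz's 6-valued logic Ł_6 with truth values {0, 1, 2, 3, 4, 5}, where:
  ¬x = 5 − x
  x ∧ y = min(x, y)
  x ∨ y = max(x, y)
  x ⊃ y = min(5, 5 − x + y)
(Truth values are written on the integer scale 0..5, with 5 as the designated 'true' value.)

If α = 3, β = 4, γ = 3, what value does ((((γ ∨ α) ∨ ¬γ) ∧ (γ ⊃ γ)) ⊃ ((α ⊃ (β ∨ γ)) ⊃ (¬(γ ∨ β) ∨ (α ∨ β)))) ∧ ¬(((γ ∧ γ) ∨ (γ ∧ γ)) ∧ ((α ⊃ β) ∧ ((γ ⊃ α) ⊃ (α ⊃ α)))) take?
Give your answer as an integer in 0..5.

γ ∨ α = 3 ∨ 3 = 3
¬γ = ¬3 = 2
(γ ∨ α) ∨ ¬γ = 3 ∨ 2 = 3
γ ⊃ γ = 3 ⊃ 3 = 5
((γ ∨ α) ∨ ¬γ) ∧ (γ ⊃ γ) = 3 ∧ 5 = 3
β ∨ γ = 4 ∨ 3 = 4
α ⊃ (β ∨ γ) = 3 ⊃ 4 = 5
γ ∨ β = 3 ∨ 4 = 4
¬(γ ∨ β) = ¬4 = 1
α ∨ β = 3 ∨ 4 = 4
¬(γ ∨ β) ∨ (α ∨ β) = 1 ∨ 4 = 4
(α ⊃ (β ∨ γ)) ⊃ (¬(γ ∨ β) ∨ (α ∨ β)) = 5 ⊃ 4 = 4
(((γ ∨ α) ∨ ¬γ) ∧ (γ ⊃ γ)) ⊃ ((α ⊃ (β ∨ γ)) ⊃ (¬(γ ∨ β) ∨ (α ∨ β))) = 3 ⊃ 4 = 5
γ ∧ γ = 3 ∧ 3 = 3
γ ∧ γ = 3 ∧ 3 = 3
(γ ∧ γ) ∨ (γ ∧ γ) = 3 ∨ 3 = 3
α ⊃ β = 3 ⊃ 4 = 5
γ ⊃ α = 3 ⊃ 3 = 5
α ⊃ α = 3 ⊃ 3 = 5
(γ ⊃ α) ⊃ (α ⊃ α) = 5 ⊃ 5 = 5
(α ⊃ β) ∧ ((γ ⊃ α) ⊃ (α ⊃ α)) = 5 ∧ 5 = 5
((γ ∧ γ) ∨ (γ ∧ γ)) ∧ ((α ⊃ β) ∧ ((γ ⊃ α) ⊃ (α ⊃ α))) = 3 ∧ 5 = 3
¬(((γ ∧ γ) ∨ (γ ∧ γ)) ∧ ((α ⊃ β) ∧ ((γ ⊃ α) ⊃ (α ⊃ α)))) = ¬3 = 2
((((γ ∨ α) ∨ ¬γ) ∧ (γ ⊃ γ)) ⊃ ((α ⊃ (β ∨ γ)) ⊃ (¬(γ ∨ β) ∨ (α ∨ β)))) ∧ ¬(((γ ∧ γ) ∨ (γ ∧ γ)) ∧ ((α ⊃ β) ∧ ((γ ⊃ α) ⊃ (α ⊃ α)))) = 5 ∧ 2 = 2

2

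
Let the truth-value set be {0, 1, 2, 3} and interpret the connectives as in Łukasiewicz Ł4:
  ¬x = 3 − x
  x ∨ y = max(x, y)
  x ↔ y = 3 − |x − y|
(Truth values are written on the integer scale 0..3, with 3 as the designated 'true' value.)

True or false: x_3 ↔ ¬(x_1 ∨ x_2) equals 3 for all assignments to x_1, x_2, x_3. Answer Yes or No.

Counterexample: take x_1 = 0, x_2 = 0, x_3 = 0.
x_1 ∨ x_2 = 0 ∨ 0 = 0
¬(x_1 ∨ x_2) = ¬0 = 3
x_3 ↔ ¬(x_1 ∨ x_2) = 0 ↔ 3 = 0
This gives 0 ≠ 3.

No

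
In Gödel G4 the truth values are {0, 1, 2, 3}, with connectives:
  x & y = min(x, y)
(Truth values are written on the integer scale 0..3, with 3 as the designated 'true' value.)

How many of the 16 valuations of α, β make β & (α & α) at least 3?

1

α = 0, β = 0 ↦ 0  <
α = 0, β = 1 ↦ 0  <
α = 0, β = 2 ↦ 0  <
α = 0, β = 3 ↦ 0  <
α = 1, β = 0 ↦ 0  <
α = 1, β = 1 ↦ 1  <
α = 1, β = 2 ↦ 1  <
α = 1, β = 3 ↦ 1  <
α = 2, β = 0 ↦ 0  <
α = 2, β = 1 ↦ 1  <
α = 2, β = 2 ↦ 2  <
α = 2, β = 3 ↦ 2  <
α = 3, β = 0 ↦ 0  <
α = 3, β = 1 ↦ 1  <
α = 3, β = 2 ↦ 2  <
α = 3, β = 3 ↦ 3  ≥
So 1 of the 16 assignments meets the threshold.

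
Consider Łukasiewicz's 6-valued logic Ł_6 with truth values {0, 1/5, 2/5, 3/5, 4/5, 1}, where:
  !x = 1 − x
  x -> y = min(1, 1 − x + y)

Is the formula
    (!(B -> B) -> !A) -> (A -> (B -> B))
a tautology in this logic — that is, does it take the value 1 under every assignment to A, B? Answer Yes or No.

Yes

At A = 1/5, B = 1/5, for instance:
B -> B = 1/5 -> 1/5 = 1
!(B -> B) = !1 = 0
!A = !1/5 = 4/5
!(B -> B) -> !A = 0 -> 4/5 = 1
A -> (B -> B) = 1/5 -> 1 = 1
(!(B -> B) -> !A) -> (A -> (B -> B)) = 1 -> 1 = 1
and checking the remaining 35 assignments likewise gives ≥ 1 in every case.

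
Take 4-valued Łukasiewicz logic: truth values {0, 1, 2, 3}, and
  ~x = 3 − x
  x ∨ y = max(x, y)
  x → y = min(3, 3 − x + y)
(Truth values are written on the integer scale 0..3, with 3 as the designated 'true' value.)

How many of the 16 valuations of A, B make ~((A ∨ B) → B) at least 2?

A = 0, B = 0 ↦ 0  <
A = 0, B = 1 ↦ 0  <
A = 0, B = 2 ↦ 0  <
A = 0, B = 3 ↦ 0  <
A = 1, B = 0 ↦ 1  <
A = 1, B = 1 ↦ 0  <
A = 1, B = 2 ↦ 0  <
A = 1, B = 3 ↦ 0  <
A = 2, B = 0 ↦ 2  ≥
A = 2, B = 1 ↦ 1  <
A = 2, B = 2 ↦ 0  <
A = 2, B = 3 ↦ 0  <
A = 3, B = 0 ↦ 3  ≥
A = 3, B = 1 ↦ 2  ≥
A = 3, B = 2 ↦ 1  <
A = 3, B = 3 ↦ 0  <
So 3 of the 16 assignments meet the threshold.

3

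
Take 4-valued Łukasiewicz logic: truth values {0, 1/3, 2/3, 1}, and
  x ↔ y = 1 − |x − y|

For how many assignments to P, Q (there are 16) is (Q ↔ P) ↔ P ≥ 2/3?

P = 0, Q = 0 ↦ 0  <
P = 0, Q = 1/3 ↦ 1/3  <
P = 0, Q = 2/3 ↦ 2/3  ≥
P = 0, Q = 1 ↦ 1  ≥
P = 1/3, Q = 0 ↦ 2/3  ≥
P = 1/3, Q = 1/3 ↦ 1/3  <
P = 1/3, Q = 2/3 ↦ 2/3  ≥
P = 1/3, Q = 1 ↦ 1  ≥
P = 2/3, Q = 0 ↦ 2/3  ≥
P = 2/3, Q = 1/3 ↦ 1  ≥
P = 2/3, Q = 2/3 ↦ 2/3  ≥
P = 2/3, Q = 1 ↦ 1  ≥
P = 1, Q = 0 ↦ 0  <
P = 1, Q = 1/3 ↦ 1/3  <
P = 1, Q = 2/3 ↦ 2/3  ≥
P = 1, Q = 1 ↦ 1  ≥
So 11 of the 16 assignments meet the threshold.

11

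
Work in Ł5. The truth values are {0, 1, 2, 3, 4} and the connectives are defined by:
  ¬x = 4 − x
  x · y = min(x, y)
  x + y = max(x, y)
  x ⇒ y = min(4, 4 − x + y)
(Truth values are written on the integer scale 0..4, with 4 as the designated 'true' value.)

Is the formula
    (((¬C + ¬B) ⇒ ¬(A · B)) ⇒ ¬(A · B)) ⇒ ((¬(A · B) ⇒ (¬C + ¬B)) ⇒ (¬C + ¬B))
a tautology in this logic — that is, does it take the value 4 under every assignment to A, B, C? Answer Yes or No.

Yes

At A = 0, B = 2, C = 1, for instance:
¬C = ¬1 = 3
¬B = ¬2 = 2
¬C + ¬B = 3 + 2 = 3
A · B = 0 · 2 = 0
¬(A · B) = ¬0 = 4
(¬C + ¬B) ⇒ ¬(A · B) = 3 ⇒ 4 = 4
((¬C + ¬B) ⇒ ¬(A · B)) ⇒ ¬(A · B) = 4 ⇒ 4 = 4
¬(A · B) ⇒ (¬C + ¬B) = 4 ⇒ 3 = 3
(¬(A · B) ⇒ (¬C + ¬B)) ⇒ (¬C + ¬B) = 3 ⇒ 3 = 4
(((¬C + ¬B) ⇒ ¬(A · B)) ⇒ ¬(A · B)) ⇒ ((¬(A · B) ⇒ (¬C + ¬B)) ⇒ (¬C + ¬B)) = 4 ⇒ 4 = 4
and checking the remaining 124 assignments likewise gives ≥ 4 in every case.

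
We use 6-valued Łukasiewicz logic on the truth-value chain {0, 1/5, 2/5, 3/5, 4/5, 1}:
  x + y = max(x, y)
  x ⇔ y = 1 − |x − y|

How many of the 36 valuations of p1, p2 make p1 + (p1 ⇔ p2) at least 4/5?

23

value 1: 11 assignments (counts)
value 4/5: 12 assignments (counts)
value 3/5: 7 assignments
value 2/5: 3 assignments
value 1/5: 2 assignments
value 0: 1 assignment
So 23 of the 36 assignments meet the threshold.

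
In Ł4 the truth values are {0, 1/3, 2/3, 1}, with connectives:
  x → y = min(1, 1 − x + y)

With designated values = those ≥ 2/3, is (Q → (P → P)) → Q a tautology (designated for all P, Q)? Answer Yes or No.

Counterexample: take P = 0, Q = 0.
P → P = 0 → 0 = 1
Q → (P → P) = 0 → 1 = 1
(Q → (P → P)) → Q = 1 → 0 = 0
This gives 0, which is below 2/3.

No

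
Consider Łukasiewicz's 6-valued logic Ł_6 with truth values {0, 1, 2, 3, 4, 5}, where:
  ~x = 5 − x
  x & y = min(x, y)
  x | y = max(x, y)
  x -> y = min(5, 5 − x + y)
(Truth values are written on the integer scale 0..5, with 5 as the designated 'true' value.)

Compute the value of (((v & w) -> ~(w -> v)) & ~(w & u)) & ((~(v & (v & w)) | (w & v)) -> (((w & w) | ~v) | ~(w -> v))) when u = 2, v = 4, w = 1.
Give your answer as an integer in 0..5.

2

v & w = 4 & 1 = 1
w -> v = 1 -> 4 = 5
~(w -> v) = ~5 = 0
(v & w) -> ~(w -> v) = 1 -> 0 = 4
w & u = 1 & 2 = 1
~(w & u) = ~1 = 4
((v & w) -> ~(w -> v)) & ~(w & u) = 4 & 4 = 4
v & w = 4 & 1 = 1
v & (v & w) = 4 & 1 = 1
~(v & (v & w)) = ~1 = 4
w & v = 1 & 4 = 1
~(v & (v & w)) | (w & v) = 4 | 1 = 4
w & w = 1 & 1 = 1
~v = ~4 = 1
(w & w) | ~v = 1 | 1 = 1
w -> v = 1 -> 4 = 5
~(w -> v) = ~5 = 0
((w & w) | ~v) | ~(w -> v) = 1 | 0 = 1
(~(v & (v & w)) | (w & v)) -> (((w & w) | ~v) | ~(w -> v)) = 4 -> 1 = 2
(((v & w) -> ~(w -> v)) & ~(w & u)) & ((~(v & (v & w)) | (w & v)) -> (((w & w) | ~v) | ~(w -> v))) = 4 & 2 = 2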